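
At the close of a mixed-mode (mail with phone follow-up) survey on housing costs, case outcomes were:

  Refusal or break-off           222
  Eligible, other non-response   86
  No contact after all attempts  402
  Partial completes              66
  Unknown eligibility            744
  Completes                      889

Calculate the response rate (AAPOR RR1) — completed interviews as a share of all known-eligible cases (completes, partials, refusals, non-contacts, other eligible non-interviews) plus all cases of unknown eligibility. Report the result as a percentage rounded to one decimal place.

Top = 889
Denom = 889 + 66 + 222 + 402 + 86 + 744 = 2409
RR1 = 889 / 2409 = 0.3690

36.9%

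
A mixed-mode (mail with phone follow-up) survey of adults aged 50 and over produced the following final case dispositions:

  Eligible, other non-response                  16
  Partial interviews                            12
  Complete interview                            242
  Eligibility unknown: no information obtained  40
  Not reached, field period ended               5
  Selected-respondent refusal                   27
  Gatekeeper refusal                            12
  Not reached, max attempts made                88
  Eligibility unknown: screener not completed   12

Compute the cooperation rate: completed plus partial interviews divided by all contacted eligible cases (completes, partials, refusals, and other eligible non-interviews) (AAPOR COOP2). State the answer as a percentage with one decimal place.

Refused = 12 + 27 = 39
No contact after all attempts = 5 + 88 = 93
Unknown if eligible = 12 + 40 = 52
Num → 242 + 12 = 254
Denominator → 242 + 12 + 39 + 16 = 309
COOP2 = 254 / 309 = 0.8220

82.2%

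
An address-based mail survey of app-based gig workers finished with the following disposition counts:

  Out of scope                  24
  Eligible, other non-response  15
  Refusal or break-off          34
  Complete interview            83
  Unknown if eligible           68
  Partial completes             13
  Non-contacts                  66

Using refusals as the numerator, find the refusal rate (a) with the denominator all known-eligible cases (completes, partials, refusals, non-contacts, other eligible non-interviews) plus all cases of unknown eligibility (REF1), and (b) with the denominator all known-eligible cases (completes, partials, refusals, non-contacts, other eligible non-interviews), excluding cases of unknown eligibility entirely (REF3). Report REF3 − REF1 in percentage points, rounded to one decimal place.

Top → 34
Base → 83 + 13 + 34 + 66 + 15 + 68 = 279
REF1 = 34 / 279 = 0.1219
Base → 83 + 13 + 34 + 66 + 15 = 211
REF3 = 34 / 211 = 0.1611
Difference = 16.11 − 12.19 = 3.92 percentage points

3.9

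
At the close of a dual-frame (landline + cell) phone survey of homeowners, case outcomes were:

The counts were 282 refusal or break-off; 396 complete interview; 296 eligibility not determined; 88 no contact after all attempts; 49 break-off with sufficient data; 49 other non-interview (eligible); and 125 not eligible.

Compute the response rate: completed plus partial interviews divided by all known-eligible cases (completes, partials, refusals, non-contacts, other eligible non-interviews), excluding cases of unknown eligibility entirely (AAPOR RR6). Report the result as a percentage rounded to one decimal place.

Top = 396 + 49 = 445
Base = 396 + 49 + 282 + 88 + 49 = 864
RR6 = 445 / 864 = 0.5150

51.5%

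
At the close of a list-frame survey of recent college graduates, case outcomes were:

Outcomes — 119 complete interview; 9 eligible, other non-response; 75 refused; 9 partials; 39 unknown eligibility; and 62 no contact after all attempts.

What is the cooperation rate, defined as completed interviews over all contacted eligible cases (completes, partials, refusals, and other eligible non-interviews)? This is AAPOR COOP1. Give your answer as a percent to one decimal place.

Numerator: 119
Denominator: 119 + 9 + 75 + 9 = 212
COOP1 = 119 / 212 = 0.5613

56.1%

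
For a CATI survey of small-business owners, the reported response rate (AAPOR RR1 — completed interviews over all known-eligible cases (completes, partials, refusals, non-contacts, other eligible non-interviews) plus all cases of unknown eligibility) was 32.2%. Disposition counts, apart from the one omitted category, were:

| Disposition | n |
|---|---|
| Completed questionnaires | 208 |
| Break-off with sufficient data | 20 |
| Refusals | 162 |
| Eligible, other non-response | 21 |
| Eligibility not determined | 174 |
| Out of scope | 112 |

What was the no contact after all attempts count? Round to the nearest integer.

RR1 = 208 / D = 0.322
D = 208 / 0.322 = 646.0
Remaining denominator categories sum to 585
no contact after all attempts = 646.0 − 585 ≈ 61

61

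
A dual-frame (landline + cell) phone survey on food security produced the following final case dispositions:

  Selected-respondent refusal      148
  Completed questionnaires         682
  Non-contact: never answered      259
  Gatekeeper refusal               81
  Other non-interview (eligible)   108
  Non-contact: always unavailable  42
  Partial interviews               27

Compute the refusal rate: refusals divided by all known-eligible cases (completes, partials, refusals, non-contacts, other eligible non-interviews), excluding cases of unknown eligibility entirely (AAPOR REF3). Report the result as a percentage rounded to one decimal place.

17.0%

Refused = 81 + 148 = 229
No contact after all attempts = 259 + 42 = 301
Top: 229
Base: 682 + 27 + 229 + 301 + 108 = 1347
REF3 = 229 / 1347 = 0.1700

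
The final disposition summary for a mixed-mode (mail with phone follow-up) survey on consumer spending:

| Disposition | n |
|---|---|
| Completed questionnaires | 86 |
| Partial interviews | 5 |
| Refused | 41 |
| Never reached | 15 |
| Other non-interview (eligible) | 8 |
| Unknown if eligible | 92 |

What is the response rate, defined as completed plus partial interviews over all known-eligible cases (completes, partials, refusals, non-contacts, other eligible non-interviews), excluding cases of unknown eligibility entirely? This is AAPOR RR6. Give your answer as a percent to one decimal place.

Numerator: 86 + 5 = 91
Denom: 86 + 5 + 41 + 15 + 8 = 155
RR6 = 91 / 155 = 0.5871

58.7%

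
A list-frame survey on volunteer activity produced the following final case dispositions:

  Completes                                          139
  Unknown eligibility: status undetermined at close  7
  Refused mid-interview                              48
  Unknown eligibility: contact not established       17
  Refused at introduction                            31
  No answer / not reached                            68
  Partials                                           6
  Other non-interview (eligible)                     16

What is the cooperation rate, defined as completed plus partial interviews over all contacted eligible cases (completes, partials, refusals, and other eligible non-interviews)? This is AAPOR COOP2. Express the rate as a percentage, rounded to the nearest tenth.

60.4%

Refusals = 31 + 48 = 79
Unknown eligibility = 17 + 7 = 24
Numerator = 139 + 6 = 145
Base = 139 + 6 + 79 + 16 = 240
COOP2 = 145 / 240 = 0.6042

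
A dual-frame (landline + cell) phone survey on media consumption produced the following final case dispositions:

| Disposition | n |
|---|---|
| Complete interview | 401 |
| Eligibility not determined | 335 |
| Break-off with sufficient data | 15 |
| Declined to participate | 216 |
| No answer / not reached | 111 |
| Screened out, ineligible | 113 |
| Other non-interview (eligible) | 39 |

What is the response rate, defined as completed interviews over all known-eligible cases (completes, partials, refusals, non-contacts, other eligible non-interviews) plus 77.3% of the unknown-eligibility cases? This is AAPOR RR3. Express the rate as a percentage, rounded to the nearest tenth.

38.5%

Numerator → 401
Determined eligible → 401 + 15 + 216 + 111 + 39 = 782
Estimated eligible among unknowns → 0.7730 × 335 = 258.95
Denom → 782 + 258.95 = 1040.95
RR3 = 401 / 1040.95 = 0.3852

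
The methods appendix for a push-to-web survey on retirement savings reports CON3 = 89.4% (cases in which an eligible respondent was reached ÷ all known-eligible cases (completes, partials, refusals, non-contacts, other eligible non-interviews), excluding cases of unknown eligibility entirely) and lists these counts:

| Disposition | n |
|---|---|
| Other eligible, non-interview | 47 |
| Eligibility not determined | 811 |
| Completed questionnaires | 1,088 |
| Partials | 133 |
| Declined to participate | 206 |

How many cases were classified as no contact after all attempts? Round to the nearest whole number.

Top → 1088 + 133 + 206 + 47 = 1474
CON3 = 1474 / D = 0.894
D = 1474 / 0.894 = 1648.8
Remaining denominator categories sum to 1474
no contact after all attempts = 1648.8 − 1474 ≈ 175

175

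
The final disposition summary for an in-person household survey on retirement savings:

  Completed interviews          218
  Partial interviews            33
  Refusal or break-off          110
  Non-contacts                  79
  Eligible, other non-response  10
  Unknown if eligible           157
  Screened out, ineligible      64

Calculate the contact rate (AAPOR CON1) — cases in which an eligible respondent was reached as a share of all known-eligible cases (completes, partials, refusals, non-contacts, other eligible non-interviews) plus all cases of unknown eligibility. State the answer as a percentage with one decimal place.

61.1%

Num: 218 + 33 + 110 + 10 = 371
Denominator: 218 + 33 + 110 + 79 + 10 + 157 = 607
CON1 = 371 / 607 = 0.6112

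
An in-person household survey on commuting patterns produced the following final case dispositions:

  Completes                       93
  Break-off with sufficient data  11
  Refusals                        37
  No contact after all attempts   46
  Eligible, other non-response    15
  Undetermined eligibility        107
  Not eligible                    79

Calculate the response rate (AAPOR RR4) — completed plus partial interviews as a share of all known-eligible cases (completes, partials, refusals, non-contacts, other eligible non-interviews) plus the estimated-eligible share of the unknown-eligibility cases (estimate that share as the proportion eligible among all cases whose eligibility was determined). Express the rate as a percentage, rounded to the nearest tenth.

37.3%

Numerator → 93 + 11 = 104
Determined eligible → 93 + 11 + 37 + 46 + 15 = 202
e = 202 / (202 + 79) = 202 / 281 = 0.7189
e × U → 0.7189 × 107 = 76.92
Denom → 202 + 76.92 = 278.92
RR4 = 104 / 278.92 = 0.3729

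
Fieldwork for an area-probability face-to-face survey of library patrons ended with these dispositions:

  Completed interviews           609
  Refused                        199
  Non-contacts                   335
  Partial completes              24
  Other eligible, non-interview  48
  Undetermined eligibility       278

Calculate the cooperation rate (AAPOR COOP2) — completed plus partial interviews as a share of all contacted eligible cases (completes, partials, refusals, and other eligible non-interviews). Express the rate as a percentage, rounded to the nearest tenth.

71.9%

Numerator: 609 + 24 = 633
Denom: 609 + 24 + 199 + 48 = 880
COOP2 = 633 / 880 = 0.7193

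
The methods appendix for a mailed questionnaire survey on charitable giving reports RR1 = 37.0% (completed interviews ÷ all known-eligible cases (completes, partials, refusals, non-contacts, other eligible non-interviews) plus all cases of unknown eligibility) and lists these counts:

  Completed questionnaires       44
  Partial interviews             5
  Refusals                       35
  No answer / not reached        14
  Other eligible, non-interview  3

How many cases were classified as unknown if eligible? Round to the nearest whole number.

RR1 = 44 / D = 0.370
D = 44 / 0.370 = 118.9
Remaining denominator categories sum to 101
unknown if eligible = 118.9 − 101 ≈ 18

18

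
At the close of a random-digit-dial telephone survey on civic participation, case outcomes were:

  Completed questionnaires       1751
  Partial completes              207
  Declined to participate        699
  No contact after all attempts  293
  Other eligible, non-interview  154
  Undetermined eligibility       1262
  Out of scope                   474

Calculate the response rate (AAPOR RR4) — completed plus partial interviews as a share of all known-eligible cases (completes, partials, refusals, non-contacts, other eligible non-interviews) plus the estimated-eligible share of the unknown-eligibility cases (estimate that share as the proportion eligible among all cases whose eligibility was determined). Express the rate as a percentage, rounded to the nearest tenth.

Top = 1751 + 207 = 1958
Eligible (known) = 1751 + 207 + 699 + 293 + 154 = 3104
e = 3104 / (3104 + 474) = 3104 / 3578 = 0.8675
Estimated eligible among unknowns = 0.8675 × 1262 = 1094.79
Denom = 3104 + 1094.79 = 4198.79
RR4 = 1958 / 4198.79 = 0.4663

46.6%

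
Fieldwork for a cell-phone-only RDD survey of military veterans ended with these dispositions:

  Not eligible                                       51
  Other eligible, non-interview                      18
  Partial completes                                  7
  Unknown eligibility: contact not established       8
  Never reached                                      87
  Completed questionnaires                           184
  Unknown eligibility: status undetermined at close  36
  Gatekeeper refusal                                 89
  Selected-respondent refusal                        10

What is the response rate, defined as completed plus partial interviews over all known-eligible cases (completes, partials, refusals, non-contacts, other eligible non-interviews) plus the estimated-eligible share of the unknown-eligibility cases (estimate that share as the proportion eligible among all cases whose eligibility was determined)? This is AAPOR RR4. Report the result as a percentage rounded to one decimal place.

Refusals = 89 + 10 = 99
Unknown if eligible = 8 + 36 = 44
Top = 184 + 7 = 191
Determined eligible = 184 + 7 + 99 + 87 + 18 = 395
e = 395 / (395 + 51) = 395 / 446 = 0.8857
Estimated eligible among unknowns = 0.8857 × 44 = 38.97
Denom = 395 + 38.97 = 433.97
RR4 = 191 / 433.97 = 0.4401

44.0%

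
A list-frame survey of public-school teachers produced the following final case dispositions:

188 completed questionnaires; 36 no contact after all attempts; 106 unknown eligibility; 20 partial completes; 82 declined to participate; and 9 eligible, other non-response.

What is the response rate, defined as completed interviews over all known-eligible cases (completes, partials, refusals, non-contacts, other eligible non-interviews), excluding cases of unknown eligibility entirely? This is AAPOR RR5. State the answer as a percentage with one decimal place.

Numerator → 188
Denominator → 188 + 20 + 82 + 36 + 9 = 335
RR5 = 188 / 335 = 0.5612

56.1%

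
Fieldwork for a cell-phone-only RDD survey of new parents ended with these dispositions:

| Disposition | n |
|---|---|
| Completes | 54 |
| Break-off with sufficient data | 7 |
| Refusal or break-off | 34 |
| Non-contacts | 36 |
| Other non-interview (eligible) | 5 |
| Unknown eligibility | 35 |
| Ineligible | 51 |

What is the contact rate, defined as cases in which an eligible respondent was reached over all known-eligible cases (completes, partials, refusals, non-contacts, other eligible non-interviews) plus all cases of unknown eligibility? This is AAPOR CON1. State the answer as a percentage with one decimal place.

58.5%

Numerator → 54 + 7 + 34 + 5 = 100
Base → 54 + 7 + 34 + 36 + 5 + 35 = 171
CON1 = 100 / 171 = 0.5848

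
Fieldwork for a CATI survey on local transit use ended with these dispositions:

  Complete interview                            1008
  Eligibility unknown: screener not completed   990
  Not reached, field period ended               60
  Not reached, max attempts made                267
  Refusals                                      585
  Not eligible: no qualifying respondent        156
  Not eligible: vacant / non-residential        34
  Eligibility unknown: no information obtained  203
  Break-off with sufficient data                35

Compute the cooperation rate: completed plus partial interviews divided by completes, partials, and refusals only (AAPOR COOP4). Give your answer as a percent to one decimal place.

Non-contacts = 60 + 267 = 327
Unknown if eligible = 990 + 203 = 1193
Out of scope = 156 + 34 = 190
Top = 1008 + 35 = 1043
Base = 1008 + 35 + 585 = 1628
COOP4 = 1043 / 1628 = 0.6407

64.1%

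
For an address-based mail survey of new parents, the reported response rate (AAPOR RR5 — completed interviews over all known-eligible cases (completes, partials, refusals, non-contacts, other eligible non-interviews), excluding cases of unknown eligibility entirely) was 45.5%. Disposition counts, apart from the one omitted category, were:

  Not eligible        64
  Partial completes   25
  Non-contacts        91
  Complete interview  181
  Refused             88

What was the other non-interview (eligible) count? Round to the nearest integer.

RR5 = 181 / D = 0.455
D = 181 / 0.455 = 397.8
Remaining denominator categories sum to 385
other non-interview (eligible) = 397.8 − 385 ≈ 13

13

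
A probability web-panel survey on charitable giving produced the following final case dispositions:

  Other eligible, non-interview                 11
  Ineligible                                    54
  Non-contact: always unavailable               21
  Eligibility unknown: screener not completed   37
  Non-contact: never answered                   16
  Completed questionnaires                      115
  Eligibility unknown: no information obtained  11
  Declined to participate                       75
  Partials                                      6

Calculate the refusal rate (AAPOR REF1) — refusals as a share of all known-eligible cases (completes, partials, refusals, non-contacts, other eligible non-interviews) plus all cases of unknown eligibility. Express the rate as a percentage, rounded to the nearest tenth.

25.7%

Non-contacts = 16 + 21 = 37
Unknown eligibility = 37 + 11 = 48
Num = 75
Denom = 115 + 6 + 75 + 37 + 11 + 48 = 292
REF1 = 75 / 292 = 0.2568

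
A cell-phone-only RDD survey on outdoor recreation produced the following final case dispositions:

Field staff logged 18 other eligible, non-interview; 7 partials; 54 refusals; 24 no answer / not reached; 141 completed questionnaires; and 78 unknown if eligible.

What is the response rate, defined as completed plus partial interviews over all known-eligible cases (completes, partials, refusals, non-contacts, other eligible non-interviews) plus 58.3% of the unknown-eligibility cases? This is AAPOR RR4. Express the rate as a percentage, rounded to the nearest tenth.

Numerator = 141 + 7 = 148
Determined eligible = 141 + 7 + 54 + 24 + 18 = 244
Eligible share of unknowns = 0.5830 × 78 = 45.47
Denominator = 244 + 45.47 = 289.47
RR4 = 148 / 289.47 = 0.5113

51.1%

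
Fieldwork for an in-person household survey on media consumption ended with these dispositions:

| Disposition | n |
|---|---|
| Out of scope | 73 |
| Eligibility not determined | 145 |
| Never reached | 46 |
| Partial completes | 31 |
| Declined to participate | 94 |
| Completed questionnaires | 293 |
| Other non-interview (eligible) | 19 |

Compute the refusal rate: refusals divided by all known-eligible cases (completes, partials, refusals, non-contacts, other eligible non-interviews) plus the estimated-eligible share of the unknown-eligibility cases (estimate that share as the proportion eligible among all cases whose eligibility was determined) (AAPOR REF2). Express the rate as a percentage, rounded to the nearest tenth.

Top: 94
Eligible (known): 293 + 31 + 94 + 46 + 19 = 483
e = 483 / (483 + 73) = 483 / 556 = 0.8687
e × U: 0.8687 × 145 = 125.96
Base: 483 + 125.96 = 608.96
REF2 = 94 / 608.96 = 0.1544

15.4%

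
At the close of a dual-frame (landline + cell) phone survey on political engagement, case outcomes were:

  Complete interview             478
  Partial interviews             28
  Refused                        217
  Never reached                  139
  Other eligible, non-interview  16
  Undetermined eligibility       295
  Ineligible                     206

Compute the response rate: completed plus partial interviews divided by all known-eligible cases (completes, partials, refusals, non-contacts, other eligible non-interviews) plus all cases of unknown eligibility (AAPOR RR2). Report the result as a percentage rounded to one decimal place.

Top = 478 + 28 = 506
Denom = 478 + 28 + 217 + 139 + 16 + 295 = 1173
RR2 = 506 / 1173 = 0.4314

43.1%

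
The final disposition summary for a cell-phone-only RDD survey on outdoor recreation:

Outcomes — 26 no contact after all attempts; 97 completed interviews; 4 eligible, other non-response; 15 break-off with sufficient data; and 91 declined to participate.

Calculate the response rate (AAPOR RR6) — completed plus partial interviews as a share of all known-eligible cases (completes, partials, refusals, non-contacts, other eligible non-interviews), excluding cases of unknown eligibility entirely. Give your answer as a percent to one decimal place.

48.1%

Top → 97 + 15 = 112
Denom → 97 + 15 + 91 + 26 + 4 = 233
RR6 = 112 / 233 = 0.4807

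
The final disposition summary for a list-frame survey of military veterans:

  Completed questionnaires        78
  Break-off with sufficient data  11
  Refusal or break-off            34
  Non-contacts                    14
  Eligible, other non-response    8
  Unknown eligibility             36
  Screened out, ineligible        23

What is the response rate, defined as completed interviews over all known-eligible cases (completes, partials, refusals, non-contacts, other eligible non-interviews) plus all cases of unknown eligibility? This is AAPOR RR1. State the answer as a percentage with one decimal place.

Numerator: 78
Denominator: 78 + 11 + 34 + 14 + 8 + 36 = 181
RR1 = 78 / 181 = 0.4309

43.1%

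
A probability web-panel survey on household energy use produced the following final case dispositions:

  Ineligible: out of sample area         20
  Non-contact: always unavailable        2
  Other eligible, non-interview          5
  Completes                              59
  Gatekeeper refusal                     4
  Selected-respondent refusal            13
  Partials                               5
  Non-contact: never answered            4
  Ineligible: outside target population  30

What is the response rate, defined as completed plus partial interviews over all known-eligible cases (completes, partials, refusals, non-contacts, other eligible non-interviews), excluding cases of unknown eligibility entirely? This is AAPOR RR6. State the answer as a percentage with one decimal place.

Declined to participate = 4 + 13 = 17
Never reached = 4 + 2 = 6
Ineligible = 30 + 20 = 50
Num → 59 + 5 = 64
Denominator → 59 + 5 + 17 + 6 + 5 = 92
RR6 = 64 / 92 = 0.6957

69.6%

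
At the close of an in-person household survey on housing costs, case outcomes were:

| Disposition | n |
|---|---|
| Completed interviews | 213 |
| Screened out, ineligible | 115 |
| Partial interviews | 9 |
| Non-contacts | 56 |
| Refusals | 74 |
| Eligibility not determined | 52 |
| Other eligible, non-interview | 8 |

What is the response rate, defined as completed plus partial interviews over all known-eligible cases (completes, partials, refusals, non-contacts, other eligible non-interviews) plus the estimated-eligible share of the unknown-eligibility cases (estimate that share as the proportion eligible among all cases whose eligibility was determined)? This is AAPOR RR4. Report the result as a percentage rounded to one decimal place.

Numerator → 213 + 9 = 222
Eligible (known) → 213 + 9 + 74 + 56 + 8 = 360
e = 360 / (360 + 115) = 360 / 475 = 0.7579
e × U → 0.7579 × 52 = 39.41
Denominator → 360 + 39.41 = 399.41
RR4 = 222 / 399.41 = 0.5558

55.6%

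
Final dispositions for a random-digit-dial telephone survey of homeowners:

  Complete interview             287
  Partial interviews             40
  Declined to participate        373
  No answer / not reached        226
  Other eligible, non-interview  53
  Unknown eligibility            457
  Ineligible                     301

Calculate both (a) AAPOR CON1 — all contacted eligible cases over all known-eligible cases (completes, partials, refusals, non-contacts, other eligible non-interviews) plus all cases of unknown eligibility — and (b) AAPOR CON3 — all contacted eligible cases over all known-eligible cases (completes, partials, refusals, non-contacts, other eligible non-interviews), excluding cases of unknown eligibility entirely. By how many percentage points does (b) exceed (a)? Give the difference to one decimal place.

Numerator = 287 + 40 + 373 + 53 = 753
Denominator = 287 + 40 + 373 + 226 + 53 + 457 = 1436
CON1 = 753 / 1436 = 0.5244
Denominator = 287 + 40 + 373 + 226 + 53 = 979
CON3 = 753 / 979 = 0.7692
Difference = 76.92 − 52.44 = 24.48 percentage points

24.5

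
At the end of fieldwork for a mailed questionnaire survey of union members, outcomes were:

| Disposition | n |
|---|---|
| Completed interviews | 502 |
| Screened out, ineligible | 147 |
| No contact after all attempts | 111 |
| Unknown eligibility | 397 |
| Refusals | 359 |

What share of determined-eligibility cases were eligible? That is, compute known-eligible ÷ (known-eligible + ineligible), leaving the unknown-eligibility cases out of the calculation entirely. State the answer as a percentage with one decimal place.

Determined eligible → 502 + 359 + 111 = 972
e = 972 / (972 + 147) = 972 / 1119 = 0.8686

86.9%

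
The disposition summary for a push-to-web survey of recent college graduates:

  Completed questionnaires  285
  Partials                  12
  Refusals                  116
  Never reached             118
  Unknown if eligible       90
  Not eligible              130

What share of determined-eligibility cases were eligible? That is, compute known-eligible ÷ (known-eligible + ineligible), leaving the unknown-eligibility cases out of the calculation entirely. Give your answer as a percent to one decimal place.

80.3%

Known eligible → 285 + 12 + 116 + 118 = 531
e = 531 / (531 + 130) = 531 / 661 = 0.8033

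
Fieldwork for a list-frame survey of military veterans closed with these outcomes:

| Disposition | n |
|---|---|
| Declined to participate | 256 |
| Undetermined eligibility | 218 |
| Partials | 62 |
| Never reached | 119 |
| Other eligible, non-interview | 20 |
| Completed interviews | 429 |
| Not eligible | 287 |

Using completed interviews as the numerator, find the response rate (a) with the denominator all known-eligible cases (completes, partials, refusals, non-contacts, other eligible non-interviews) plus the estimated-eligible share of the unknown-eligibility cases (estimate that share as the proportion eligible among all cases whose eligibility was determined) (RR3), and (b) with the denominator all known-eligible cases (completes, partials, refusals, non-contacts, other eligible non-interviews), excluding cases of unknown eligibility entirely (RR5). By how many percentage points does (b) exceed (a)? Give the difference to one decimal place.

Numerator → 429
Determined eligible → 429 + 62 + 256 + 119 + 20 = 886
e = 886 / (886 + 287) = 886 / 1173 = 0.7553
e × U → 0.7553 × 218 = 164.66
Denominator → 886 + 164.66 = 1050.66
RR3 = 429 / 1050.66 = 0.4083
Denominator → 429 + 62 + 256 + 119 + 20 = 886
RR5 = 429 / 886 = 0.4842
Difference = 48.42 − 40.83 = 7.59 percentage points

7.6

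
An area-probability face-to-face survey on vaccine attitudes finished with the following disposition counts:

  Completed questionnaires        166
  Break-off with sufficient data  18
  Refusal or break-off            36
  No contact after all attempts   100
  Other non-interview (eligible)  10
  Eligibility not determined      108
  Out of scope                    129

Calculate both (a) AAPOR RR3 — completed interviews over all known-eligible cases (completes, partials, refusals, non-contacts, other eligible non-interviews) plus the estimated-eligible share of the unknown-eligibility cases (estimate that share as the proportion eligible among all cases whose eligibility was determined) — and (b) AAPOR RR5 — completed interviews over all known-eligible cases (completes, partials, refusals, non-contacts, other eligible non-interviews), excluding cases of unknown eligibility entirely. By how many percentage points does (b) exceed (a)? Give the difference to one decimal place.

9.6

Top: 166
Known eligible: 166 + 18 + 36 + 100 + 10 = 330
e = 330 / (330 + 129) = 330 / 459 = 0.7190
e × U: 0.7190 × 108 = 77.65
Denominator: 330 + 77.65 = 407.65
RR3 = 166 / 407.65 = 0.4072
Denominator: 166 + 18 + 36 + 100 + 10 = 330
RR5 = 166 / 330 = 0.5030
Difference = 50.30 − 40.72 = 9.58 percentage points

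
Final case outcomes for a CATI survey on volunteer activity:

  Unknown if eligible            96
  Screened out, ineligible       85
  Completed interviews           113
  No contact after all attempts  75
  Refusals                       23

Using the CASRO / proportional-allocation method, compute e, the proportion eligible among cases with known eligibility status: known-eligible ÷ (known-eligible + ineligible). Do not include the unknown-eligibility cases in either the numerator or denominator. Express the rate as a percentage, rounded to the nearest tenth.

71.3%

Known eligible: 113 + 23 + 75 = 211
e = 211 / (211 + 85) = 211 / 296 = 0.7128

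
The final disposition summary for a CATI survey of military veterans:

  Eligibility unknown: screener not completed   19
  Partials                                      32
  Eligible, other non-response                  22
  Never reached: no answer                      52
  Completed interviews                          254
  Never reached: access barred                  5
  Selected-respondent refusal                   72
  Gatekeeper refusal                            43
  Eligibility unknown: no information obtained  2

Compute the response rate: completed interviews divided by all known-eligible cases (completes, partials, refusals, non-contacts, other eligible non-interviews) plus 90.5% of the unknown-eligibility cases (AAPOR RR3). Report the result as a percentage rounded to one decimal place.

50.9%

Declined to participate = 43 + 72 = 115
Never reached = 52 + 5 = 57
Eligibility not determined = 19 + 2 = 21
Top = 254
Known eligible = 254 + 32 + 115 + 57 + 22 = 480
e × U = 0.9050 × 21 = 19.00
Base = 480 + 19.00 = 499.00
RR3 = 254 / 499.00 = 0.5090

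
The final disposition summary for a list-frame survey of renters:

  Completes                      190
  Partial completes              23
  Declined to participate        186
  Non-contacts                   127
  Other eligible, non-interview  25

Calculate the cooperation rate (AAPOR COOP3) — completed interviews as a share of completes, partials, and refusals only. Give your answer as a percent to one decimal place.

Top → 190
Denominator → 190 + 23 + 186 = 399
COOP3 = 190 / 399 = 0.4762

47.6%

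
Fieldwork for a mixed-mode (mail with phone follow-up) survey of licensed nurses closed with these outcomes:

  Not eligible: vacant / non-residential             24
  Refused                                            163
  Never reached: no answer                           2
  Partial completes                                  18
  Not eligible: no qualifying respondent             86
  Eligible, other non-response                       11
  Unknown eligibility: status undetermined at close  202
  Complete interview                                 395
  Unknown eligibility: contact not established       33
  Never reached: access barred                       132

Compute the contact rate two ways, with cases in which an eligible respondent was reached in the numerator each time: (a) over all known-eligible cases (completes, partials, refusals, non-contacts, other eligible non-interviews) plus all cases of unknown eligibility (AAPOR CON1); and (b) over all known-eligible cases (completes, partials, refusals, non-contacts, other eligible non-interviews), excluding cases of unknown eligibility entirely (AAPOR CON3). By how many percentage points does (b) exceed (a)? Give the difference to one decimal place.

20.0

No contact after all attempts = 2 + 132 = 134
Eligibility not determined = 33 + 202 = 235
Not eligible = 86 + 24 = 110
Top: 395 + 18 + 163 + 11 = 587
Base: 395 + 18 + 163 + 134 + 11 + 235 = 956
CON1 = 587 / 956 = 0.6140
Base: 395 + 18 + 163 + 134 + 11 = 721
CON3 = 587 / 721 = 0.8141
Difference = 81.41 − 61.40 = 20.01 percentage points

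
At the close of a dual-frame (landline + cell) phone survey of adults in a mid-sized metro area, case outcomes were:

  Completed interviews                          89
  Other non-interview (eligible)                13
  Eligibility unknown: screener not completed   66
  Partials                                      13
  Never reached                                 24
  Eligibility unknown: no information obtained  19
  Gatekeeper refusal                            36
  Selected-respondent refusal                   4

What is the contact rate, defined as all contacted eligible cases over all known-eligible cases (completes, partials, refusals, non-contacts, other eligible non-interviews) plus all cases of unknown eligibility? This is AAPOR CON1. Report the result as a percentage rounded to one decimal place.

58.7%

Declined to participate = 36 + 4 = 40
Unknown eligibility = 66 + 19 = 85
Num: 89 + 13 + 40 + 13 = 155
Denom: 89 + 13 + 40 + 24 + 13 + 85 = 264
CON1 = 155 / 264 = 0.5871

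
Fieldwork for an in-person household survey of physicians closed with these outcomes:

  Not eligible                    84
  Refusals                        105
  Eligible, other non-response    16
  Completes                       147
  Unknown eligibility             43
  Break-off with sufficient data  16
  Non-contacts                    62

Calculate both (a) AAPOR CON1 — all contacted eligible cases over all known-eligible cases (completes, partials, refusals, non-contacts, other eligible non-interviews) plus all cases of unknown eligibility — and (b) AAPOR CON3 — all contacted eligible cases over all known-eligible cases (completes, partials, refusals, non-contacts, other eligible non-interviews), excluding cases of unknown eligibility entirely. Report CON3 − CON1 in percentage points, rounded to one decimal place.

9.1

Top = 147 + 16 + 105 + 16 = 284
Denominator = 147 + 16 + 105 + 62 + 16 + 43 = 389
CON1 = 284 / 389 = 0.7301
Denominator = 147 + 16 + 105 + 62 + 16 = 346
CON3 = 284 / 346 = 0.8208
Difference = 82.08 − 73.01 = 9.07 percentage points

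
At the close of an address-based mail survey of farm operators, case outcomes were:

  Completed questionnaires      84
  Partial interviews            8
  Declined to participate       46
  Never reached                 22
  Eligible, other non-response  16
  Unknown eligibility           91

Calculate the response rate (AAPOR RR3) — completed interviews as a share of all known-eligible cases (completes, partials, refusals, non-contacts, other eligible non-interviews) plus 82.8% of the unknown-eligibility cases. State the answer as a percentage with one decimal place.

33.4%

Num: 84
Determined eligible: 84 + 8 + 46 + 22 + 16 = 176
Eligible share of unknowns: 0.8280 × 91 = 75.35
Denominator: 176 + 75.35 = 251.35
RR3 = 84 / 251.35 = 0.3342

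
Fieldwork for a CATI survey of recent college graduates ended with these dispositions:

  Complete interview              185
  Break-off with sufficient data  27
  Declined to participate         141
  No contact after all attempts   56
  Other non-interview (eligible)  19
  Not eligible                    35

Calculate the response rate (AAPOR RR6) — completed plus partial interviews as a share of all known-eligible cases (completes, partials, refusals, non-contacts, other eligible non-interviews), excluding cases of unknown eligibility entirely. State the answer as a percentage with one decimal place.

49.5%

Top = 185 + 27 = 212
Denominator = 185 + 27 + 141 + 56 + 19 = 428
RR6 = 212 / 428 = 0.4953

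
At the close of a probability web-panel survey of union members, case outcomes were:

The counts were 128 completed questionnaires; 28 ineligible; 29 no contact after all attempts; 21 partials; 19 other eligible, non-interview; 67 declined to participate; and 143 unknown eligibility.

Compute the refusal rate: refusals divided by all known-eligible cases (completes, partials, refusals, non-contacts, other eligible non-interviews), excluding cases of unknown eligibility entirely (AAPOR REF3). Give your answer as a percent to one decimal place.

25.4%

Num → 67
Denom → 128 + 21 + 67 + 29 + 19 = 264
REF3 = 67 / 264 = 0.2538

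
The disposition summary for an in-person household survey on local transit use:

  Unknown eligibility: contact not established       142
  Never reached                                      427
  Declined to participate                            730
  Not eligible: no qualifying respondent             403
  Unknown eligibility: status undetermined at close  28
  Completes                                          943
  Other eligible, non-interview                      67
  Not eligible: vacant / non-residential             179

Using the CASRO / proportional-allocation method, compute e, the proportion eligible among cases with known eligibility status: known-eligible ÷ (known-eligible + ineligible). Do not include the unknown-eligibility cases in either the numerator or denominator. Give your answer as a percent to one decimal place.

Unknown eligibility = 142 + 28 = 170
Out of scope = 403 + 179 = 582
Determined eligible = 943 + 730 + 427 + 67 = 2167
e = 2167 / (2167 + 582) = 2167 / 2749 = 0.7883

78.8%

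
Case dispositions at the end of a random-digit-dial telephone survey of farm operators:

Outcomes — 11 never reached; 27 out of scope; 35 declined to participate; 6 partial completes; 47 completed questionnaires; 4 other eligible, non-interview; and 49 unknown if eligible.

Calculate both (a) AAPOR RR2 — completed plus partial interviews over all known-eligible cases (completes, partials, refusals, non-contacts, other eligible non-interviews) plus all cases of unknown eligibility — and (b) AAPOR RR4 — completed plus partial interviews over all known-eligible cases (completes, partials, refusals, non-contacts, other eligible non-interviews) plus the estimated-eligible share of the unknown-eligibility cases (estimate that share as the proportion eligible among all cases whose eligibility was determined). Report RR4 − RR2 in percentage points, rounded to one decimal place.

Numerator: 47 + 6 = 53
Base: 47 + 6 + 35 + 11 + 4 + 49 = 152
RR2 = 53 / 152 = 0.3487
Known eligible: 47 + 6 + 35 + 11 + 4 = 103
e = 103 / (103 + 27) = 103 / 130 = 0.7923
Estimated eligible among unknowns: 0.7923 × 49 = 38.82
Base: 103 + 38.82 = 141.82
RR4 = 53 / 141.82 = 0.3737
Difference = 37.37 − 34.87 = 2.50 percentage points

2.5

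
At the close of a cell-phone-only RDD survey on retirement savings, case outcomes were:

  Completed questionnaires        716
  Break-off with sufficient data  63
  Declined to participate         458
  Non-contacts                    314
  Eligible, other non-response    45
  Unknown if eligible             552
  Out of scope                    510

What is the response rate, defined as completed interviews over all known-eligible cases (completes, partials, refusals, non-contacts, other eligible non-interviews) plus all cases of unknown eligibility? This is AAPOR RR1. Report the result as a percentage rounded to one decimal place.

Top = 716
Denominator = 716 + 63 + 458 + 314 + 45 + 552 = 2148
RR1 = 716 / 2148 = 0.3333

33.3%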